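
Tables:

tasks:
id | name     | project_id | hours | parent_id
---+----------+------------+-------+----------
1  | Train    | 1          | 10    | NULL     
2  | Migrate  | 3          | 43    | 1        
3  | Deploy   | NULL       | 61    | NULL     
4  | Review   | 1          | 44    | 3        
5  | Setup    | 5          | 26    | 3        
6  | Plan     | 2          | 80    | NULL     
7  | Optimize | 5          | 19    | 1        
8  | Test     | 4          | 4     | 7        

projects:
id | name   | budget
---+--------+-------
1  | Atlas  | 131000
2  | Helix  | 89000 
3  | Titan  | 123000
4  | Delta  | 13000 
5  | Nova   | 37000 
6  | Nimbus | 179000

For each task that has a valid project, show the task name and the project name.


INNER JOIN keeps only tasks rows whose project_id matches an id in projects. Walk through each task:
  - task 1 (Train): project_id=1 -> matches Atlas
  - task 2 (Migrate): project_id=3 -> matches Titan
  - task 3 (Deploy): project_id=NULL, no match -> dropped
  - task 4 (Review): project_id=1 -> matches Atlas
  - task 5 (Setup): project_id=5 -> matches Nova
  - task 6 (Plan): project_id=2 -> matches Helix
  - task 7 (Optimize): project_id=5 -> matches Nova
  - task 8 (Test): project_id=4 -> matches Delta
So 1 of 8 rows is dropped.

SQL:
SELECT a.name, b.name AS project
FROM tasks a
INNER JOIN projects b ON a.project_id = b.id

Result:
name     | project
---------+--------
Train    | Atlas  
Migrate  | Titan  
Review   | Atlas  
Setup    | Nova   
Plan     | Helix  
Optimize | Nova   
Test     | Delta  


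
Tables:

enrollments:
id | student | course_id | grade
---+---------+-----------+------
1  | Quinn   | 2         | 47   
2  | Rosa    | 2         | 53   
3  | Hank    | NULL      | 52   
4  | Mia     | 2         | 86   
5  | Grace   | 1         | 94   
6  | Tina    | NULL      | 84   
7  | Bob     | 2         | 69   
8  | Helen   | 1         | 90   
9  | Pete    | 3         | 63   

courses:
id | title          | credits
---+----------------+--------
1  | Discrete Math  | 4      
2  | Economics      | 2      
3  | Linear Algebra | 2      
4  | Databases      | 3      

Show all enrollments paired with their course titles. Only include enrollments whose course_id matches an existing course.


INNER JOIN keeps only enrollments rows whose course_id matches an id in courses. Walk through each enrollment:
  - enrollment 1 (Quinn): course_id=2 -> matches Economics
  - enrollment 2 (Rosa): course_id=2 -> matches Economics
  - enrollment 3 (Hank): course_id=NULL, no match -> dropped
  - enrollment 4 (Mia): course_id=2 -> matches Economics
  - enrollment 5 (Grace): course_id=1 -> matches Discrete Math
  - enrollment 6 (Tina): course_id=NULL, no match -> dropped
  - enrollment 7 (Bob): course_id=2 -> matches Economics
  - enrollment 8 (Helen): course_id=1 -> matches Discrete Math
  - enrollment 9 (Pete): course_id=3 -> matches Linear Algebra
So 2 of 9 rows are dropped.

SQL:
SELECT a.student, b.title AS course
FROM enrollments a
INNER JOIN courses b ON a.course_id = b.id

Result:
student | course        
--------+---------------
Quinn   | Economics     
Rosa    | Economics     
Mia     | Economics     
Grace   | Discrete Math 
Bob     | Economics     
Helen   | Discrete Math 
Pete    | Linear Algebra


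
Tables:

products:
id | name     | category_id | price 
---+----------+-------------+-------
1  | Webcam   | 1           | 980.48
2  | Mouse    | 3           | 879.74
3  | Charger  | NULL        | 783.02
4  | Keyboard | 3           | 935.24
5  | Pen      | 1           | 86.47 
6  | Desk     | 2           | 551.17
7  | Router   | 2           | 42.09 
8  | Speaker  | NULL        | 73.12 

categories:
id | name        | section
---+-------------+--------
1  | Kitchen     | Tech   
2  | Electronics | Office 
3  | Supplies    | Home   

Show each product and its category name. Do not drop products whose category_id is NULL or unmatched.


LEFT JOIN keeps every row from products (the left table); where category_id has no match in categories, the category columns become NULL. Walk through each product:
  - product 1 (Webcam): category_id=1 -> matches Kitchen
  - product 2 (Mouse): category_id=3 -> matches Supplies
  - product 3 (Charger): category_id=NULL, no match -> kept with NULL
  - product 4 (Keyboard): category_id=3 -> matches Supplies
  - product 5 (Pen): category_id=1 -> matches Kitchen
  - product 6 (Desk): category_id=2 -> matches Electronics
  - product 7 (Router): category_id=2 -> matches Electronics
  - product 8 (Speaker): category_id=NULL, no match -> kept with NULL
All 8 rows appear; 2 have NULL category.

SQL:
SELECT a.name, b.name AS category
FROM products a
LEFT JOIN categories b ON a.category_id = b.id

Result:
name     | category   
---------+------------
Webcam   | Kitchen    
Mouse    | Supplies   
Charger  | NULL       
Keyboard | Supplies   
Pen      | Kitchen    
Desk     | Electronics
Router   | Electronics
Speaker  | NULL       


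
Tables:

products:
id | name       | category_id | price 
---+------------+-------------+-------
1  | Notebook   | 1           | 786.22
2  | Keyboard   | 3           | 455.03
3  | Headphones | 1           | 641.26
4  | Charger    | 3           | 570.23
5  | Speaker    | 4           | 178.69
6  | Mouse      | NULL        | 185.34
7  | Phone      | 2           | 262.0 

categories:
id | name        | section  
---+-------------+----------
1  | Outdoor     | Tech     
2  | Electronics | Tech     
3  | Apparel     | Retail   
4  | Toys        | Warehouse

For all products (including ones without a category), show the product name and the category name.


LEFT JOIN keeps every row from products (the left table); where category_id has no match in categories, the category columns become NULL. Walk through each product:
  - product 1 (Notebook): category_id=1 -> matches Outdoor
  - product 2 (Keyboard): category_id=3 -> matches Apparel
  - product 3 (Headphones): category_id=1 -> matches Outdoor
  - product 4 (Charger): category_id=3 -> matches Apparel
  - product 5 (Speaker): category_id=4 -> matches Toys
  - product 6 (Mouse): category_id=NULL, no match -> kept with NULL
  - product 7 (Phone): category_id=2 -> matches Electronics
All 7 rows appear; 1 has NULL category.

SQL:
SELECT a.name, b.name AS category
FROM products a
LEFT JOIN categories b ON a.category_id = b.id

Result:
name       | category   
-----------+------------
Notebook   | Outdoor    
Keyboard   | Apparel    
Headphones | Outdoor    
Charger    | Apparel    
Speaker    | Toys       
Mouse      | NULL       
Phone      | Electronics


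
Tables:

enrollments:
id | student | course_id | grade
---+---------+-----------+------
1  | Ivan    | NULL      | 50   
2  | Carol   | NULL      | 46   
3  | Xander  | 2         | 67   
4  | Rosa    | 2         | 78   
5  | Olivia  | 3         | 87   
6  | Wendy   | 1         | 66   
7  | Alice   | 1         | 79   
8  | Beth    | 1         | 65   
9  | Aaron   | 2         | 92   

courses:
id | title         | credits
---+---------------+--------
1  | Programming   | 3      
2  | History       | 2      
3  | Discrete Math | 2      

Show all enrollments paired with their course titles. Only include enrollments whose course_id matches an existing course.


INNER JOIN keeps only enrollments rows whose course_id matches an id in courses. Walk through each enrollment:
  - enrollment 1 (Ivan): course_id=NULL, no match -> dropped
  - enrollment 2 (Carol): course_id=NULL, no match -> dropped
  - enrollment 3 (Xander): course_id=2 -> matches History
  - enrollment 4 (Rosa): course_id=2 -> matches History
  - enrollment 5 (Olivia): course_id=3 -> matches Discrete Math
  - enrollment 6 (Wendy): course_id=1 -> matches Programming
  - enrollment 7 (Alice): course_id=1 -> matches Programming
  - enrollment 8 (Beth): course_id=1 -> matches Programming
  - enrollment 9 (Aaron): course_id=2 -> matches History
So 2 of 9 rows are dropped.

SQL:
SELECT a.student, b.title AS course
FROM enrollments a
INNER JOIN courses b ON a.course_id = b.id

Result:
student | course       
--------+--------------
Xander  | History      
Rosa    | History      
Olivia  | Discrete Math
Wendy   | Programming  
Alice   | Programming  
Beth    | Programming  
Aaron   | History      


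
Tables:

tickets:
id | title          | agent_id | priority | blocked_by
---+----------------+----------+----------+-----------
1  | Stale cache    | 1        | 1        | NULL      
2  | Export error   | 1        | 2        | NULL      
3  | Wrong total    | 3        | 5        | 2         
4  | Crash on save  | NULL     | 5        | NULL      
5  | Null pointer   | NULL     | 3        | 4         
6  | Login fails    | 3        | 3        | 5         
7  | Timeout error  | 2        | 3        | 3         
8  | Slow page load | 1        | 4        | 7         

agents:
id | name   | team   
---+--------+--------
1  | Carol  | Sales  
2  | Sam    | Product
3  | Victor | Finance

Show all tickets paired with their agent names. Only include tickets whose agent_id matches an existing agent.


INNER JOIN keeps only tickets rows whose agent_id matches an id in agents. Walk through each ticket:
  - ticket 1 (Stale cache): agent_id=1 -> matches Carol
  - ticket 2 (Export error): agent_id=1 -> matches Carol
  - ticket 3 (Wrong total): agent_id=3 -> matches Victor
  - ticket 4 (Crash on save): agent_id=NULL, no match -> dropped
  - ticket 5 (Null pointer): agent_id=NULL, no match -> dropped
  - ticket 6 (Login fails): agent_id=3 -> matches Victor
  - ticket 7 (Timeout error): agent_id=2 -> matches Sam
  - ticket 8 (Slow page load): agent_id=1 -> matches Carol
So 2 of 8 rows are dropped.

SQL:
SELECT a.title, b.name AS agent
FROM tickets a
INNER JOIN agents b ON a.agent_id = b.id

Result:
title          | agent 
---------------+-------
Stale cache    | Carol 
Export error   | Carol 
Wrong total    | Victor
Login fails    | Victor
Timeout error  | Sam   
Slow page load | Carol 


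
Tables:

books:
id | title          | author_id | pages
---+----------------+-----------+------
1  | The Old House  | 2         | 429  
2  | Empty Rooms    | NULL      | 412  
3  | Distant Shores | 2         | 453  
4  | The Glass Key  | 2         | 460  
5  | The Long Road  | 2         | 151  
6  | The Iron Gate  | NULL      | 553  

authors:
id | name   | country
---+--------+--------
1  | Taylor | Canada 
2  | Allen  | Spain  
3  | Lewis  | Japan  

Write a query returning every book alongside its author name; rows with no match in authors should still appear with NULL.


LEFT JOIN keeps every row from books (the left table); where author_id has no match in authors, the author columns become NULL. Walk through each book:
  - book 1 (The Old House): author_id=2 -> matches Allen
  - book 2 (Empty Rooms): author_id=NULL, no match -> kept with NULL
  - book 3 (Distant Shores): author_id=2 -> matches Allen
  - book 4 (The Glass Key): author_id=2 -> matches Allen
  - book 5 (The Long Road): author_id=2 -> matches Allen
  - book 6 (The Iron Gate): author_id=NULL, no match -> kept with NULL
All 6 rows appear; 2 have NULL author.

SQL:
SELECT a.title, b.name AS author
FROM books a
LEFT JOIN authors b ON a.author_id = b.id

Result:
title          | author
---------------+-------
The Old House  | Allen 
Empty Rooms    | NULL  
Distant Shores | Allen 
The Glass Key  | Allen 
The Long Road  | Allen 
The Iron Gate  | NULL  


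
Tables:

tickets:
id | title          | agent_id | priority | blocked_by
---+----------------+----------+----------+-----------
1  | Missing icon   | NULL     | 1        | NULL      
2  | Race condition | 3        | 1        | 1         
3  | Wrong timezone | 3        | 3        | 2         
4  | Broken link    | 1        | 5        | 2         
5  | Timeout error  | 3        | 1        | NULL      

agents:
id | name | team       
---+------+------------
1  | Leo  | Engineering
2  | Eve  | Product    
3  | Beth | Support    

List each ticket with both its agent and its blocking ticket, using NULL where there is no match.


Two LEFT JOINs from the same base table tickets: one to agents via agent_id, one to tickets itself via blocked_by. Both are LEFT so every ticket is preserved.
Match against agents:
  - ticket 1 (Missing icon): agent_id=NULL, no match -> kept with NULL
  - ticket 2 (Race condition): agent_id=3 -> matches Beth
  - ticket 3 (Wrong timezone): agent_id=3 -> matches Beth
  - ticket 4 (Broken link): agent_id=1 -> matches Leo
  - ticket 5 (Timeout error): agent_id=3 -> matches Beth
Match against tickets (self):
  - ticket 1 (Missing icon): blocked_by=NULL -> NULL
  - ticket 2 (Race condition): blocked_by=1 -> Missing icon
  - ticket 3 (Wrong timezone): blocked_by=2 -> Race condition
  - ticket 4 (Broken link): blocked_by=2 -> Race condition
  - ticket 5 (Timeout error): blocked_by=NULL -> NULL

SQL:
SELECT a.title, b.name AS agent, c.title AS blocked_by
FROM tickets a
LEFT JOIN agents b ON a.agent_id = b.id
LEFT JOIN tickets c ON a.blocked_by = c.id

Result:
title          | agent | blocked_by    
---------------+-------+---------------
Missing icon   | NULL  | NULL          
Race condition | Beth  | Missing icon  
Wrong timezone | Beth  | Race condition
Broken link    | Leo   | Race condition
Timeout error  | Beth  | NULL          


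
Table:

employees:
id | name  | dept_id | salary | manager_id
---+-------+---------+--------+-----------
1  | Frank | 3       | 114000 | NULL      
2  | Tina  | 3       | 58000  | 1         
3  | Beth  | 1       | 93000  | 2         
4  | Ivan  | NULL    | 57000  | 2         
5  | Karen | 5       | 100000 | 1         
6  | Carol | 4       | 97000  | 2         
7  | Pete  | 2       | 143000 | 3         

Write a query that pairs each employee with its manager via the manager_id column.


This is a self-join: employees is joined to a second copy of itself, matching each row's manager_id to another row's id. Use LEFT JOIN so rows with manager_id=NULL are kept.
  - employee 1 (Frank): manager_id=NULL -> NULL
  - employee 2 (Tina): manager_id=1 -> Frank
  - employee 3 (Beth): manager_id=2 -> Tina
  - employee 4 (Ivan): manager_id=2 -> Tina
  - employee 5 (Karen): manager_id=1 -> Frank
  - employee 6 (Carol): manager_id=2 -> Tina
  - employee 7 (Pete): manager_id=3 -> Beth

SQL:
SELECT a.name AS item, b.name AS manager
FROM employees a
LEFT JOIN employees b ON a.manager_id = b.id

Result:
item  | manager
------+--------
Frank | NULL   
Tina  | Frank  
Beth  | Tina   
Ivan  | Tina   
Karen | Frank  
Carol | Tina   
Pete  | Beth   


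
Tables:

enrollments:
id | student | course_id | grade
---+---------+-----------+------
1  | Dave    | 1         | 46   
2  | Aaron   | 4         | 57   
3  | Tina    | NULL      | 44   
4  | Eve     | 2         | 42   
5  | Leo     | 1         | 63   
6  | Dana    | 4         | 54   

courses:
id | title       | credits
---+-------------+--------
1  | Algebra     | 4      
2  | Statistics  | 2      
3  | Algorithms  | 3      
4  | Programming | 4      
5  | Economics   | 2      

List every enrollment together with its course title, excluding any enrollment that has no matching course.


INNER JOIN keeps only enrollments rows whose course_id matches an id in courses. Walk through each enrollment:
  - enrollment 1 (Dave): course_id=1 -> matches Algebra
  - enrollment 2 (Aaron): course_id=4 -> matches Programming
  - enrollment 3 (Tina): course_id=NULL, no match -> dropped
  - enrollment 4 (Eve): course_id=2 -> matches Statistics
  - enrollment 5 (Leo): course_id=1 -> matches Algebra
  - enrollment 6 (Dana): course_id=4 -> matches Programming
So 1 of 6 rows is dropped.

SQL:
SELECT a.student, b.title AS course
FROM enrollments a
INNER JOIN courses b ON a.course_id = b.id

Result:
student | course     
--------+------------
Dave    | Algebra    
Aaron   | Programming
Eve     | Statistics 
Leo     | Algebra    
Dana    | Programming


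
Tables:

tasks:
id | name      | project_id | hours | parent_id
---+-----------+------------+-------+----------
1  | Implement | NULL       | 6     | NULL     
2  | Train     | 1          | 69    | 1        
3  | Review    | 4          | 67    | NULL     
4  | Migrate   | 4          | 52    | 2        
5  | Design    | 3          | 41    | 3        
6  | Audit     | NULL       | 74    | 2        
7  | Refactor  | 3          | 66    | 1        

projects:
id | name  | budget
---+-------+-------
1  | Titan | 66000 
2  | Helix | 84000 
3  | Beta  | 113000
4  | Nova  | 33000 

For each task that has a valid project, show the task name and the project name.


INNER JOIN keeps only tasks rows whose project_id matches an id in projects. Walk through each task:
  - task 1 (Implement): project_id=NULL, no match -> dropped
  - task 2 (Train): project_id=1 -> matches Titan
  - task 3 (Review): project_id=4 -> matches Nova
  - task 4 (Migrate): project_id=4 -> matches Nova
  - task 5 (Design): project_id=3 -> matches Beta
  - task 6 (Audit): project_id=NULL, no match -> dropped
  - task 7 (Refactor): project_id=3 -> matches Beta
So 2 of 7 rows are dropped.

SQL:
SELECT a.name, b.name AS project
FROM tasks a
INNER JOIN projects b ON a.project_id = b.id

Result:
name     | project
---------+--------
Train    | Titan  
Review   | Nova   
Migrate  | Nova   
Design   | Beta   
Refactor | Beta   


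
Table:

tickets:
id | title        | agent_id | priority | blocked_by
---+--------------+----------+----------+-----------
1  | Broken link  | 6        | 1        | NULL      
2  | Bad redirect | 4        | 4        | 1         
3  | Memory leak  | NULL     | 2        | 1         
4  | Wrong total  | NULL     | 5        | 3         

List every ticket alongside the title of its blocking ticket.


This is a self-join: tickets is joined to a second copy of itself, matching each row's blocked_by to another row's id. Use LEFT JOIN so rows with blocked_by=NULL are kept.
  - ticket 1 (Broken link): blocked_by=NULL -> NULL
  - ticket 2 (Bad redirect): blocked_by=1 -> Broken link
  - ticket 3 (Memory leak): blocked_by=1 -> Broken link
  - ticket 4 (Wrong total): blocked_by=3 -> Memory leak

SQL:
SELECT a.title AS item, b.title AS blocked_by
FROM tickets a
LEFT JOIN tickets b ON a.blocked_by = b.id

Result:
item         | blocked_by 
-------------+------------
Broken link  | NULL       
Bad redirect | Broken link
Memory leak  | Broken link
Wrong total  | Memory leak


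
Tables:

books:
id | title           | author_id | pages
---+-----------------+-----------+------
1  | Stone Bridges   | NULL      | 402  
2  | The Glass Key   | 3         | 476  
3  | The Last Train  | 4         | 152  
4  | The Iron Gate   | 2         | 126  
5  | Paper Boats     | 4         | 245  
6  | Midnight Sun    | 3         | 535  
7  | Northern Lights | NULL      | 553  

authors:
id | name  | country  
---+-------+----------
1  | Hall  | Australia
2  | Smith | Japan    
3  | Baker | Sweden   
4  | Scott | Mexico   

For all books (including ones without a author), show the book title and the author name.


LEFT JOIN keeps every row from books (the left table); where author_id has no match in authors, the author columns become NULL. Walk through each book:
  - book 1 (Stone Bridges): author_id=NULL, no match -> kept with NULL
  - book 2 (The Glass Key): author_id=3 -> matches Baker
  - book 3 (The Last Train): author_id=4 -> matches Scott
  - book 4 (The Iron Gate): author_id=2 -> matches Smith
  - book 5 (Paper Boats): author_id=4 -> matches Scott
  - book 6 (Midnight Sun): author_id=3 -> matches Baker
  - book 7 (Northern Lights): author_id=NULL, no match -> kept with NULL
All 7 rows appear; 2 have NULL author.

SQL:
SELECT a.title, b.name AS author
FROM books a
LEFT JOIN authors b ON a.author_id = b.id

Result:
title           | author
----------------+-------
Stone Bridges   | NULL  
The Glass Key   | Baker 
The Last Train  | Scott 
The Iron Gate   | Smith 
Paper Boats     | Scott 
Midnight Sun    | Baker 
Northern Lights | NULL  


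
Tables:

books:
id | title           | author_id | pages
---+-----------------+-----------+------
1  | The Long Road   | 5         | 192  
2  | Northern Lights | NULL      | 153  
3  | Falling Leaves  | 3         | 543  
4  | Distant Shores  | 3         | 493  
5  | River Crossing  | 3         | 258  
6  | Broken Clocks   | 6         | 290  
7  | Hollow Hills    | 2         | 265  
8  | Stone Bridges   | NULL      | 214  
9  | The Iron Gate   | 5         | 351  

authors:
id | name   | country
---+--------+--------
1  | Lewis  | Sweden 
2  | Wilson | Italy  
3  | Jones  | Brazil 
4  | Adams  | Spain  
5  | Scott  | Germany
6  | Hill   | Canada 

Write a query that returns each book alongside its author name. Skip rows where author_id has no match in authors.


INNER JOIN keeps only books rows whose author_id matches an id in authors. Walk through each book:
  - book 1 (The Long Road): author_id=5 -> matches Scott
  - book 2 (Northern Lights): author_id=NULL, no match -> dropped
  - book 3 (Falling Leaves): author_id=3 -> matches Jones
  - book 4 (Distant Shores): author_id=3 -> matches Jones
  - book 5 (River Crossing): author_id=3 -> matches Jones
  - book 6 (Broken Clocks): author_id=6 -> matches Hill
  - book 7 (Hollow Hills): author_id=2 -> matches Wilson
  - book 8 (Stone Bridges): author_id=NULL, no match -> dropped
  - book 9 (The Iron Gate): author_id=5 -> matches Scott
So 2 of 9 rows are dropped.

SQL:
SELECT a.title, b.name AS author
FROM books a
INNER JOIN authors b ON a.author_id = b.id

Result:
title          | author
---------------+-------
The Long Road  | Scott 
Falling Leaves | Jones 
Distant Shores | Jones 
River Crossing | Jones 
Broken Clocks  | Hill  
Hollow Hills   | Wilson
The Iron Gate  | Scott 


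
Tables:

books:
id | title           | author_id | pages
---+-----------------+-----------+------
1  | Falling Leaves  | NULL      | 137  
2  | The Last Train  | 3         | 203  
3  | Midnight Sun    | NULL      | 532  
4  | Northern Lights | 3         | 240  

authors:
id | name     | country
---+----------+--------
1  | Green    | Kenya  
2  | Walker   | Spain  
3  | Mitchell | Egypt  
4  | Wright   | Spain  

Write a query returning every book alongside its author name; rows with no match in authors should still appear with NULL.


LEFT JOIN keeps every row from books (the left table); where author_id has no match in authors, the author columns become NULL. Walk through each book:
  - book 1 (Falling Leaves): author_id=NULL, no match -> kept with NULL
  - book 2 (The Last Train): author_id=3 -> matches Mitchell
  - book 3 (Midnight Sun): author_id=NULL, no match -> kept with NULL
  - book 4 (Northern Lights): author_id=3 -> matches Mitchell
All 4 rows appear; 2 have NULL author.

SQL:
SELECT a.title, b.name AS author
FROM books a
LEFT JOIN authors b ON a.author_id = b.id

Result:
title           | author  
----------------+---------
Falling Leaves  | NULL    
The Last Train  | Mitchell
Midnight Sun    | NULL    
Northern Lights | Mitchell


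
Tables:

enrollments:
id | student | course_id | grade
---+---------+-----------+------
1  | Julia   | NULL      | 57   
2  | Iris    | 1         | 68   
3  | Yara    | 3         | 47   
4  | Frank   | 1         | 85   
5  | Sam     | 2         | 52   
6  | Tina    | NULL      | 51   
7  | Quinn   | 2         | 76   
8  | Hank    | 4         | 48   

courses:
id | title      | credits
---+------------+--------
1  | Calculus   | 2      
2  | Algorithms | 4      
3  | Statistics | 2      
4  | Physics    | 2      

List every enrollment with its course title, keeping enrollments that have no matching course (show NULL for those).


LEFT JOIN keeps every row from enrollments (the left table); where course_id has no match in courses, the course columns become NULL. Walk through each enrollment:
  - enrollment 1 (Julia): course_id=NULL, no match -> kept with NULL
  - enrollment 2 (Iris): course_id=1 -> matches Calculus
  - enrollment 3 (Yara): course_id=3 -> matches Statistics
  - enrollment 4 (Frank): course_id=1 -> matches Calculus
  - enrollment 5 (Sam): course_id=2 -> matches Algorithms
  - enrollment 6 (Tina): course_id=NULL, no match -> kept with NULL
  - enrollment 7 (Quinn): course_id=2 -> matches Algorithms
  - enrollment 8 (Hank): course_id=4 -> matches Physics
All 8 rows appear; 2 have NULL course.

SQL:
SELECT a.student, b.title AS course
FROM enrollments a
LEFT JOIN courses b ON a.course_id = b.id

Result:
student | course    
--------+-----------
Julia   | NULL      
Iris    | Calculus  
Yara    | Statistics
Frank   | Calculus  
Sam     | Algorithms
Tina    | NULL      
Quinn   | Algorithms
Hank    | Physics   


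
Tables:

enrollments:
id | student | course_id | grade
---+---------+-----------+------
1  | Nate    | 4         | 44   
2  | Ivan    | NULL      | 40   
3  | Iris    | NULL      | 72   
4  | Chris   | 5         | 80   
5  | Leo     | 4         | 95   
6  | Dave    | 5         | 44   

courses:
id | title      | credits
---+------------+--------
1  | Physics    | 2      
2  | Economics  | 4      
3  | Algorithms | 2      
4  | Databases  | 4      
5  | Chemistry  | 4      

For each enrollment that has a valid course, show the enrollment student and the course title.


INNER JOIN keeps only enrollments rows whose course_id matches an id in courses. Walk through each enrollment:
  - enrollment 1 (Nate): course_id=4 -> matches Databases
  - enrollment 2 (Ivan): course_id=NULL, no match -> dropped
  - enrollment 3 (Iris): course_id=NULL, no match -> dropped
  - enrollment 4 (Chris): course_id=5 -> matches Chemistry
  - enrollment 5 (Leo): course_id=4 -> matches Databases
  - enrollment 6 (Dave): course_id=5 -> matches Chemistry
So 2 of 6 rows are dropped.

SQL:
SELECT a.student, b.title AS course
FROM enrollments a
INNER JOIN courses b ON a.course_id = b.id

Result:
student | course   
--------+----------
Nate    | Databases
Chris   | Chemistry
Leo     | Databases
Dave    | Chemistry


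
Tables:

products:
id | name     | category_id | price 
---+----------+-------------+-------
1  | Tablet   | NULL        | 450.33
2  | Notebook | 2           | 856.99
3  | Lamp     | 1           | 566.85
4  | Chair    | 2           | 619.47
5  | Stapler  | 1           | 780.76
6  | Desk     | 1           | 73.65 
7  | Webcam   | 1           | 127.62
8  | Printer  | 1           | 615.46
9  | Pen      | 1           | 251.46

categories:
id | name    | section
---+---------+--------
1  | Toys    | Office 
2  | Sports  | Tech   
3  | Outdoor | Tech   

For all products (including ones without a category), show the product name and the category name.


LEFT JOIN keeps every row from products (the left table); where category_id has no match in categories, the category columns become NULL. Walk through each product:
  - product 1 (Tablet): category_id=NULL, no match -> kept with NULL
  - product 2 (Notebook): category_id=2 -> matches Sports
  - product 3 (Lamp): category_id=1 -> matches Toys
  - product 4 (Chair): category_id=2 -> matches Sports
  - product 5 (Stapler): category_id=1 -> matches Toys
  - product 6 (Desk): category_id=1 -> matches Toys
  - product 7 (Webcam): category_id=1 -> matches Toys
  - product 8 (Printer): category_id=1 -> matches Toys
  - product 9 (Pen): category_id=1 -> matches Toys
All 9 rows appear; 1 has NULL category.

SQL:
SELECT a.name, b.name AS category
FROM products a
LEFT JOIN categories b ON a.category_id = b.id

Result:
name     | category
---------+---------
Tablet   | NULL    
Notebook | Sports  
Lamp     | Toys    
Chair    | Sports  
Stapler  | Toys    
Desk     | Toys    
Webcam   | Toys    
Printer  | Toys    
Pen      | Toys    


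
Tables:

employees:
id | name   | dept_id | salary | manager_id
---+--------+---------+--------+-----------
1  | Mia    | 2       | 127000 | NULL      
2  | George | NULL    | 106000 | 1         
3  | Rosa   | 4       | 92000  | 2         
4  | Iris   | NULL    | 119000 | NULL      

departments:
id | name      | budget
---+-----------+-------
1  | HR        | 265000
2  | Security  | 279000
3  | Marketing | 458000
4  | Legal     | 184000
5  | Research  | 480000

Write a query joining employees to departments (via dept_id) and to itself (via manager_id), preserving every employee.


Two LEFT JOINs from the same base table employees: one to departments via dept_id, one to employees itself via manager_id. Both are LEFT so every employee is preserved.
Match against departments:
  - employee 1 (Mia): dept_id=2 -> matches Security
  - employee 2 (George): dept_id=NULL, no match -> kept with NULL
  - employee 3 (Rosa): dept_id=4 -> matches Legal
  - employee 4 (Iris): dept_id=NULL, no match -> kept with NULL
Match against employees (self):
  - employee 1 (Mia): manager_id=NULL -> NULL
  - employee 2 (George): manager_id=1 -> Mia
  - employee 3 (Rosa): manager_id=2 -> George
  - employee 4 (Iris): manager_id=NULL -> NULL

SQL:
SELECT a.name, b.name AS department, c.name AS manager
FROM employees a
LEFT JOIN departments b ON a.dept_id = b.id
LEFT JOIN employees c ON a.manager_id = c.id

Result:
name   | department | manager
-------+------------+--------
Mia    | Security   | NULL   
George | NULL       | Mia    
Rosa   | Legal      | George 
Iris   | NULL       | NULL   


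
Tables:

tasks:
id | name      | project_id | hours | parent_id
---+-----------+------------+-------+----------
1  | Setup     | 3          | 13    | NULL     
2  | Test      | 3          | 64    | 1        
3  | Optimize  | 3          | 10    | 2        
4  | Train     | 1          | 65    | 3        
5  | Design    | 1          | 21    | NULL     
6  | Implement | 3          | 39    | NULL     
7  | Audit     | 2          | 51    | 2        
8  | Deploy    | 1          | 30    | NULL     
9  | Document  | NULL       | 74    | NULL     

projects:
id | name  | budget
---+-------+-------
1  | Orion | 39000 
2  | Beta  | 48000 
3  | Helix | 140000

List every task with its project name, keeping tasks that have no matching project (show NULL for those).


LEFT JOIN keeps every row from tasks (the left table); where project_id has no match in projects, the project columns become NULL. Walk through each task:
  - task 1 (Setup): project_id=3 -> matches Helix
  - task 2 (Test): project_id=3 -> matches Helix
  - task 3 (Optimize): project_id=3 -> matches Helix
  - task 4 (Train): project_id=1 -> matches Orion
  - task 5 (Design): project_id=1 -> matches Orion
  - task 6 (Implement): project_id=3 -> matches Helix
  - task 7 (Audit): project_id=2 -> matches Beta
  - task 8 (Deploy): project_id=1 -> matches Orion
  - task 9 (Document): project_id=NULL, no match -> kept with NULL
All 9 rows appear; 1 has NULL project.

SQL:
SELECT a.name, b.name AS project
FROM tasks a
LEFT JOIN projects b ON a.project_id = b.id

Result:
name      | project
----------+--------
Setup     | Helix  
Test      | Helix  
Optimize  | Helix  
Train     | Orion  
Design    | Orion  
Implement | Helix  
Audit     | Beta   
Deploy    | Orion  
Document  | NULL   


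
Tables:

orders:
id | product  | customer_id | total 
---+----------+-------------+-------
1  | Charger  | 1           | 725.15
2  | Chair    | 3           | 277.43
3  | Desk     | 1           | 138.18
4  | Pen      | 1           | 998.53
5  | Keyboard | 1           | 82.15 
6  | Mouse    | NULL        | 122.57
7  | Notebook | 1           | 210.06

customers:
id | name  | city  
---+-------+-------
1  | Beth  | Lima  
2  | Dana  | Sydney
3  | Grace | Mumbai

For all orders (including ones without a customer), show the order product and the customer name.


LEFT JOIN keeps every row from orders (the left table); where customer_id has no match in customers, the customer columns become NULL. Walk through each order:
  - order 1 (Charger): customer_id=1 -> matches Beth
  - order 2 (Chair): customer_id=3 -> matches Grace
  - order 3 (Desk): customer_id=1 -> matches Beth
  - order 4 (Pen): customer_id=1 -> matches Beth
  - order 5 (Keyboard): customer_id=1 -> matches Beth
  - order 6 (Mouse): customer_id=NULL, no match -> kept with NULL
  - order 7 (Notebook): customer_id=1 -> matches Beth
All 7 rows appear; 1 has NULL customer.

SQL:
SELECT a.product, b.name AS customer
FROM orders a
LEFT JOIN customers b ON a.customer_id = b.id

Result:
product  | customer
---------+---------
Charger  | Beth    
Chair    | Grace   
Desk     | Beth    
Pen      | Beth    
Keyboard | Beth    
Mouse    | NULL    
Notebook | Beth    


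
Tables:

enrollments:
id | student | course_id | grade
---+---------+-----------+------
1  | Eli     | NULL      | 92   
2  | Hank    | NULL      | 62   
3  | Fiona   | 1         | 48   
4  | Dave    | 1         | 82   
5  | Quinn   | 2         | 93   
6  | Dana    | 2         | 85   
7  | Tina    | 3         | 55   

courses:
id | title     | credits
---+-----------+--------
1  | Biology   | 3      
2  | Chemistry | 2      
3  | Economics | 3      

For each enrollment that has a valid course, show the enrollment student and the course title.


INNER JOIN keeps only enrollments rows whose course_id matches an id in courses. Walk through each enrollment:
  - enrollment 1 (Eli): course_id=NULL, no match -> dropped
  - enrollment 2 (Hank): course_id=NULL, no match -> dropped
  - enrollment 3 (Fiona): course_id=1 -> matches Biology
  - enrollment 4 (Dave): course_id=1 -> matches Biology
  - enrollment 5 (Quinn): course_id=2 -> matches Chemistry
  - enrollment 6 (Dana): course_id=2 -> matches Chemistry
  - enrollment 7 (Tina): course_id=3 -> matches Economics
So 2 of 7 rows are dropped.

SQL:
SELECT a.student, b.title AS course
FROM enrollments a
INNER JOIN courses b ON a.course_id = b.id

Result:
student | course   
--------+----------
Fiona   | Biology  
Dave    | Biology  
Quinn   | Chemistry
Dana    | Chemistry
Tina    | Economics


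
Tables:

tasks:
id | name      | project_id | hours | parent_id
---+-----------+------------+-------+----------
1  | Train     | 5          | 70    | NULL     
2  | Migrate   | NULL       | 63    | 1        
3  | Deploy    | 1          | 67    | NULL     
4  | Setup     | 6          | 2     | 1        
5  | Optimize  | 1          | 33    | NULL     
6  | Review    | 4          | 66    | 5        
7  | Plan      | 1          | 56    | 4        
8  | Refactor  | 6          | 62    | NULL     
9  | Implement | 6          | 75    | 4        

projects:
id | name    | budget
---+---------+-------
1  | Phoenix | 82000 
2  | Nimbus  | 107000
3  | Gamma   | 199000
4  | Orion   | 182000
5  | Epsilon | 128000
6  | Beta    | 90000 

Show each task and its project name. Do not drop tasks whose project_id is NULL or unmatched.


LEFT JOIN keeps every row from tasks (the left table); where project_id has no match in projects, the project columns become NULL. Walk through each task:
  - task 1 (Train): project_id=5 -> matches Epsilon
  - task 2 (Migrate): project_id=NULL, no match -> kept with NULL
  - task 3 (Deploy): project_id=1 -> matches Phoenix
  - task 4 (Setup): project_id=6 -> matches Beta
  - task 5 (Optimize): project_id=1 -> matches Phoenix
  - task 6 (Review): project_id=4 -> matches Orion
  - task 7 (Plan): project_id=1 -> matches Phoenix
  - task 8 (Refactor): project_id=6 -> matches Beta
  - task 9 (Implement): project_id=6 -> matches Beta
All 9 rows appear; 1 has NULL project.

SQL:
SELECT a.name, b.name AS project
FROM tasks a
LEFT JOIN projects b ON a.project_id = b.id

Result:
name      | project
----------+--------
Train     | Epsilon
Migrate   | NULL   
Deploy    | Phoenix
Setup     | Beta   
Optimize  | Phoenix
Review    | Orion  
Plan      | Phoenix
Refactor  | Beta   
Implement | Beta   


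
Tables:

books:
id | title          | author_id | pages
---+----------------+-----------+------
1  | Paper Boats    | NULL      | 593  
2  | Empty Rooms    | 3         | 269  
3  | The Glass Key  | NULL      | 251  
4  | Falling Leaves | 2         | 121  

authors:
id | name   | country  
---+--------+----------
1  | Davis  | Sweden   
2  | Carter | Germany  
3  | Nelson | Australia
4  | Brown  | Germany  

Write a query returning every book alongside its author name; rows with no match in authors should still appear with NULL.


LEFT JOIN keeps every row from books (the left table); where author_id has no match in authors, the author columns become NULL. Walk through each book:
  - book 1 (Paper Boats): author_id=NULL, no match -> kept with NULL
  - book 2 (Empty Rooms): author_id=3 -> matches Nelson
  - book 3 (The Glass Key): author_id=NULL, no match -> kept with NULL
  - book 4 (Falling Leaves): author_id=2 -> matches Carter
All 4 rows appear; 2 have NULL author.

SQL:
SELECT a.title, b.name AS author
FROM books a
LEFT JOIN authors b ON a.author_id = b.id

Result:
title          | author
---------------+-------
Paper Boats    | NULL  
Empty Rooms    | Nelson
The Glass Key  | NULL  
Falling Leaves | Carter


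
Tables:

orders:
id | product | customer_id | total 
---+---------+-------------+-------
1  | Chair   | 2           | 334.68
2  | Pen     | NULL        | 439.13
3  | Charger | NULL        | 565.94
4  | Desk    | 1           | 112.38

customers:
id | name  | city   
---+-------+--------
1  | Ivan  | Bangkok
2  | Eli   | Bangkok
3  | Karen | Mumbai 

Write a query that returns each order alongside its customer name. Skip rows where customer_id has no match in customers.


INNER JOIN keeps only orders rows whose customer_id matches an id in customers. Walk through each order:
  - order 1 (Chair): customer_id=2 -> matches Eli
  - order 2 (Pen): customer_id=NULL, no match -> dropped
  - order 3 (Charger): customer_id=NULL, no match -> dropped
  - order 4 (Desk): customer_id=1 -> matches Ivan
So 2 of 4 rows are dropped.

SQL:
SELECT a.product, b.name AS customer
FROM orders a
INNER JOIN customers b ON a.customer_id = b.id

Result:
product | customer
--------+---------
Chair   | Eli     
Desk    | Ivan    


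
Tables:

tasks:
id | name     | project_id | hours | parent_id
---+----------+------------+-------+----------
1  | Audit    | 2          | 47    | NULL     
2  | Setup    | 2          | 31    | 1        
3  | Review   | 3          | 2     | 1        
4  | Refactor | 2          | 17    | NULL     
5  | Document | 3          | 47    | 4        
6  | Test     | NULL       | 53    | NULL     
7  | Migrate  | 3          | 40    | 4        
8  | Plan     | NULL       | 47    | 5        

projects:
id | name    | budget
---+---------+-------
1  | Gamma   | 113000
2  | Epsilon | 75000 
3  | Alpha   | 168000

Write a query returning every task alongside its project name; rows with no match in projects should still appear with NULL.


LEFT JOIN keeps every row from tasks (the left table); where project_id has no match in projects, the project columns become NULL. Walk through each task:
  - task 1 (Audit): project_id=2 -> matches Epsilon
  - task 2 (Setup): project_id=2 -> matches Epsilon
  - task 3 (Review): project_id=3 -> matches Alpha
  - task 4 (Refactor): project_id=2 -> matches Epsilon
  - task 5 (Document): project_id=3 -> matches Alpha
  - task 6 (Test): project_id=NULL, no match -> kept with NULL
  - task 7 (Migrate): project_id=3 -> matches Alpha
  - task 8 (Plan): project_id=NULL, no match -> kept with NULL
All 8 rows appear; 2 have NULL project.

SQL:
SELECT a.name, b.name AS project
FROM tasks a
LEFT JOIN projects b ON a.project_id = b.id

Result:
name     | project
---------+--------
Audit    | Epsilon
Setup    | Epsilon
Review   | Alpha  
Refactor | Epsilon
Document | Alpha  
Test     | NULL   
Migrate  | Alpha  
Plan     | NULL   


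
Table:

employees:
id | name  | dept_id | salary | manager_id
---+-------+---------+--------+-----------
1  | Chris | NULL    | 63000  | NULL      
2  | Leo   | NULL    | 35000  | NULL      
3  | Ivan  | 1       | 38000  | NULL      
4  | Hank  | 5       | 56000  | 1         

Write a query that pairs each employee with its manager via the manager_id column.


This is a self-join: employees is joined to a second copy of itself, matching each row's manager_id to another row's id. Use LEFT JOIN so rows with manager_id=NULL are kept.
  - employee 1 (Chris): manager_id=NULL -> NULL
  - employee 2 (Leo): manager_id=NULL -> NULL
  - employee 3 (Ivan): manager_id=NULL -> NULL
  - employee 4 (Hank): manager_id=1 -> Chris

SQL:
SELECT a.name AS item, b.name AS manager
FROM employees a
LEFT JOIN employees b ON a.manager_id = b.id

Result:
item  | manager
------+--------
Chris | NULL   
Leo   | NULL   
Ivan  | NULL   
Hank  | Chris  


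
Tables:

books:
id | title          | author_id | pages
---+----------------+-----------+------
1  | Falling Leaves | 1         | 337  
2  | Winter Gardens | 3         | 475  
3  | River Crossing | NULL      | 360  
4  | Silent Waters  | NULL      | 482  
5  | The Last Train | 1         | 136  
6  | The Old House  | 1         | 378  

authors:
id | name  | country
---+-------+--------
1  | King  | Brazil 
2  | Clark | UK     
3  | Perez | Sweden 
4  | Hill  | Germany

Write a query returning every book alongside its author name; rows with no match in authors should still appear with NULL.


LEFT JOIN keeps every row from books (the left table); where author_id has no match in authors, the author columns become NULL. Walk through each book:
  - book 1 (Falling Leaves): author_id=1 -> matches King
  - book 2 (Winter Gardens): author_id=3 -> matches Perez
  - book 3 (River Crossing): author_id=NULL, no match -> kept with NULL
  - book 4 (Silent Waters): author_id=NULL, no match -> kept with NULL
  - book 5 (The Last Train): author_id=1 -> matches King
  - book 6 (The Old House): author_id=1 -> matches King
All 6 rows appear; 2 have NULL author.

SQL:
SELECT a.title, b.name AS author
FROM books a
LEFT JOIN authors b ON a.author_id = b.id

Result:
title          | author
---------------+-------
Falling Leaves | King  
Winter Gardens | Perez 
River Crossing | NULL  
Silent Waters  | NULL  
The Last Train | King  
The Old House  | King  
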